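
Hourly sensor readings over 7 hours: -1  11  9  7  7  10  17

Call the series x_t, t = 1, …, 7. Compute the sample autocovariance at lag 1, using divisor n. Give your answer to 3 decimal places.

Mean x̄ = (-1 + 11 + 9 + 7 + 7 + 10 + 17)/7 = 8.5714
Σ_{t=1}^{6}(x_t−x̄)(x_{t+1}−x̄) = -10.6122
γ_1 = -10.6122 / 7 = -1.516

-1.516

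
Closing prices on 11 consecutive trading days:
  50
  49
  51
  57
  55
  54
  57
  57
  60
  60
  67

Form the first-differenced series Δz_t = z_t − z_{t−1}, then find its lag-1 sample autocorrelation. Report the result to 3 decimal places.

-0.292

First differences Δz: -1, 2, 6, -2, -1, 3, 0, 3, 0, 7
Mean of differences = 1.7000
Numerator Σ(Δz_t−Δz̄)(Δz_{t+1}−Δz̄) = -24.5900
Denominator Σ(Δz_t−Δz̄)² = 84.1000
r_1(Δz) = -24.5900 / 84.1000 = -0.292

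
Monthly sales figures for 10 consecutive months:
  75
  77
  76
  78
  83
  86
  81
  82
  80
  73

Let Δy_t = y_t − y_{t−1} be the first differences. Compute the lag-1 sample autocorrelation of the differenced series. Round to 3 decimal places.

First differences Δy: 2, -1, 2, 5, 3, -5, 1, -2, -7
Mean of differences = -0.2222
Numerator Σ(Δy_t−Δȳ)(Δy_{t+1}−Δȳ) = 13.6173
Denominator Σ(Δy_t−Δȳ)² = 121.5556
r_1(Δy) = 13.6173 / 121.5556 = 0.112

0.112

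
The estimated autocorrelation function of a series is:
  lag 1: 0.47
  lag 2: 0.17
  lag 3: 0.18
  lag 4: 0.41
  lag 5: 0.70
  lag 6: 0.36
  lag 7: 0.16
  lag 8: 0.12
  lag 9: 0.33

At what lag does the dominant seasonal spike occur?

The largest autocorrelation is r_5 = 0.70; the remaining lags stay at or below 0.47. The elevated value at lag 1 (0.47), dropping to 0.17 at lag 2, reflects decaying short-term dependence rather than seasonality.
The dominant spike at lag 5 indicates a seasonal period of 5.

5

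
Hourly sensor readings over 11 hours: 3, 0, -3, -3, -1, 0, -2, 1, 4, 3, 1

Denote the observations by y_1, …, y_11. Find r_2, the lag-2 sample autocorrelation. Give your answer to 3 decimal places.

Mean ȳ = (3 + 0 − 3 − 3 − 1 + 0 − 2 + 1 + 4 + 3 + 1)/11 = 0.2727
Numerator Σ_{t=1}^{9}(y_t−ȳ)(y_{t+2}−ȳ) = -4.0579
Denominator Σ(y_t−ȳ)² = 58.1818
r_2 = -4.0579 / 58.1818 = -0.070

-0.070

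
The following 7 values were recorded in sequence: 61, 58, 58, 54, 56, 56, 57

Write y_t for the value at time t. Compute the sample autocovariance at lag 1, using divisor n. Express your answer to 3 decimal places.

0.915

Mean ȳ = (61 + 58 + 58 + 54 + 56 + 56 + 57)/7 = 57.1429
Σ_{t=1}^{6}(y_t−ȳ)(y_{t+1}−ȳ) = 6.4082
γ_1 = 6.4082 / 7 = 0.915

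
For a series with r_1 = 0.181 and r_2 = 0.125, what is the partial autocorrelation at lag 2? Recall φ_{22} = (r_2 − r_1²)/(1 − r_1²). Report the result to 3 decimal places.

0.095

φ_{22} = (r_2 − r_1²) / (1 − r_1²)
r_1² = (0.181)² = 0.032761
Numerator = 0.125 − 0.0328 = 0.0922; denominator = 1 − 0.0328 = 0.9672
φ_{22} = 0.0922 / 0.9672 = 0.095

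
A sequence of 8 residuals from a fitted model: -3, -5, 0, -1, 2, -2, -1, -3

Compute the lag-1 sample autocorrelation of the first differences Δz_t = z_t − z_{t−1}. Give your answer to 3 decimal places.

First differences Δz: -2, 5, -1, 3, -4, 1, -2
Mean of differences = 0.0000
Numerator Σ(Δz_t−Δz̄)(Δz_{t+1}−Δz̄) = -36.0000
Denominator Σ(Δz_t−Δz̄)² = 60.0000
r_1(Δz) = -36.0000 / 60.0000 = -0.600

-0.600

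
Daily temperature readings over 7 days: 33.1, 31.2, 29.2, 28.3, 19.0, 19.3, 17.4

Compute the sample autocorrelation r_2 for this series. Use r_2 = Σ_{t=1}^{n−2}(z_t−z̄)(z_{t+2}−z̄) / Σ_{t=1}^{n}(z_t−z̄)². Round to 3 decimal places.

Mean z̄ = (33.1 + 31.2 + 29.2 + 28.3 + 19.0 + 19.3 + 17.4)/7 = 25.3571
Deviations from mean: 7.7429, 5.8429, 3.8429, 2.9429, -6.3571, -6.0571, -7.9571
Numerator Σ_{t=1}^{5}(z_t−z̄)(z_{t+2}−z̄) = 55.2792
Denominator Σ(z_t−z̄)² = 257.9371
r_2 = 55.2792 / 257.9371 = 0.214

0.214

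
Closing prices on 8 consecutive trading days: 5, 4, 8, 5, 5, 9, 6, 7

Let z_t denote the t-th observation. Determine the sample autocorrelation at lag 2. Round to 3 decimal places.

-0.115

Mean z̄ = (5 + 4 + 8 + 5 + 5 + 9 + 6 + 7)/8 = 6.1250
Deviations from mean: -1.1250, -2.1250, 1.8750, -1.1250, -1.1250, 2.8750, -0.1250, 0.8750
Numerator Σ_{t=1}^{6}(z_t−z̄)(z_{t+2}−z̄) = -2.4063
Denominator Σ(z_t−z̄)² = 20.8750
r_2 = -2.4063 / 20.8750 = -0.115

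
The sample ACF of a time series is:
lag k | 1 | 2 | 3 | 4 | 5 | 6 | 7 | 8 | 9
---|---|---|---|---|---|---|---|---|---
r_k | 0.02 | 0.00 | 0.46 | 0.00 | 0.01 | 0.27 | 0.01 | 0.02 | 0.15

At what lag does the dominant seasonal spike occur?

3

The largest autocorrelation is r_3 = 0.46, with weaker echoes at lags 6 (0.27) and 9 (0.15); the remaining lags stay at or below 0.02.
The dominant spike at lag 3 indicates a seasonal period of 3.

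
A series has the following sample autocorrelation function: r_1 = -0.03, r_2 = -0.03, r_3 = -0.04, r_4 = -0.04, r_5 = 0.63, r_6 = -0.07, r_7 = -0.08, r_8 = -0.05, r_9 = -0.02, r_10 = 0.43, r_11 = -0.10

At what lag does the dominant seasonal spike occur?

The largest autocorrelation is r_5 = 0.63, with a weaker echo at lag 10 (0.43); the remaining lags stay at or below -0.02.
The dominant spike at lag 5 indicates a seasonal period of 5.

5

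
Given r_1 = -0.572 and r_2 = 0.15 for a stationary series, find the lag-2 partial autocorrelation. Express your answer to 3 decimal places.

φ_{22} = (r_2 − r_1²) / (1 − r_1²)
r_1² = (-0.572)² = 0.327184
Numerator = 0.15 − 0.3272 = -0.1772; denominator = 1 − 0.3272 = 0.6728
φ_{22} = -0.1772 / 0.6728 = -0.263

-0.263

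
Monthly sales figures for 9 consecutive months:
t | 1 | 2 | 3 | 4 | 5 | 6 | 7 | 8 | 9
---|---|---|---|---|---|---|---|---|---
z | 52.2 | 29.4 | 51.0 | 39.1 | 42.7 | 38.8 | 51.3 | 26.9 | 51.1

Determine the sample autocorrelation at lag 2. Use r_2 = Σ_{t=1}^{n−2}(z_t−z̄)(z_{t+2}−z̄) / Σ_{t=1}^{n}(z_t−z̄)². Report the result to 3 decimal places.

Mean z̄ = (52.2 + 29.4 + 51.0 + 39.1 + 42.7 + 38.8 + 51.3 + 26.9 + 51.1)/9 = 42.5000
Σ(z_t−z̄)(z_{t+2}−z̄) = (82.4500) + (44.5400) + (1.7000) + (12.5800) + (1.7600) + (57.7200) + (75.6800) = 276.4300
Denominator Σ(z_t−z̄)² = 758.0000
r_2 = 276.4300 / 758.0000 = 0.365

0.365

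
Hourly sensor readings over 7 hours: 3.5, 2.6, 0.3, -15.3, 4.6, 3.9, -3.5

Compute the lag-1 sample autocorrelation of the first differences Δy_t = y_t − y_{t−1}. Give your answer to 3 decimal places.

First differences Δy: -0.9, -2.3, -15.6, 19.9, -0.7, -7.4
Mean of differences = -1.1667
Numerator Σ(Δy_t−Δȳ)(Δy_{t+1}−Δȳ) = -281.0844
Denominator Σ(Δy_t−Δȳ)² = 692.5533
r_1(Δy) = -281.0844 / 692.5533 = -0.406

-0.406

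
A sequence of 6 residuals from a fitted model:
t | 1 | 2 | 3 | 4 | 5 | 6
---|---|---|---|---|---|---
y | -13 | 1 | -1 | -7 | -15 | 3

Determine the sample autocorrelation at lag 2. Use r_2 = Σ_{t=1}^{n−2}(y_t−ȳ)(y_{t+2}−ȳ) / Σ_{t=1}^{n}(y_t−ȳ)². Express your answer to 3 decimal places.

Mean ȳ = (-13 + 1 − 1 − 7 − 15 + 3)/6 = -5.3333
Deviations from mean: -7.6667, 6.3333, 4.3333, -1.6667, -9.6667, 8.3333
Numerator Σ_{t=1}^{4}(y_t−ȳ)(y_{t+2}−ȳ) = -99.5556
Denominator Σ(y_t−ȳ)² = 283.3333
r_2 = -99.5556 / 283.3333 = -0.351

-0.351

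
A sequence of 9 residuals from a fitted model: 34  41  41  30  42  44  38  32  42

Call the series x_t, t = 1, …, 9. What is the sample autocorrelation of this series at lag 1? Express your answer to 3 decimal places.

-0.295

Mean x̄ = (34 + 41 + 41 + 30 + 42 + 44 + 38 + 32 + 42)/9 = 38.2222
Numerator Σ_{t=1}^{8}(x_t−x̄)(x_{t+1}−x̄) = -59.4938
Denominator Σ(x_t−x̄)² = 201.5556
r_1 = -59.4938 / 201.5556 = -0.295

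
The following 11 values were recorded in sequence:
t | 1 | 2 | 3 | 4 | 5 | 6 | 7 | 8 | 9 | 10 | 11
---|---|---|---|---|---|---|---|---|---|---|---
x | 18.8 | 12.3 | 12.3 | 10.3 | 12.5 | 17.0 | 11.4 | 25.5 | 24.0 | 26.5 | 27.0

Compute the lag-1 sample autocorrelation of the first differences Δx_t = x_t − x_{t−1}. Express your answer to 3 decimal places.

First differences Δx: -6.5, 0.0, -2.0, 2.2, 4.5, -5.6, 14.1, -1.5, 2.5, 0.5
Mean of differences = 0.8200
Numerator Σ(Δx_t−Δx̄)(Δx_{t+1}−Δx̄) = -134.6264
Denominator Σ(Δx_t−Δx̄)² = 303.5360
r_1(Δx) = -134.6264 / 303.5360 = -0.444

-0.444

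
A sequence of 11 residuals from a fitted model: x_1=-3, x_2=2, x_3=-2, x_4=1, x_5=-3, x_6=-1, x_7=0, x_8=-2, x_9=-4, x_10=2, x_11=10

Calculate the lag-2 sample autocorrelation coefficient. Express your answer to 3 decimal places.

Mean x̄ = (-3 + 2 − 2 + 1 − 3 − 1 + 0 − 2 − 4 + 2 + 10)/11 = 0.0000
Numerator Σ_{t=1}^{9}(x_t−x̄)(x_{t+2}−x̄) = -29.0000
Denominator Σ(x_t−x̄)² = 152.0000
r_2 = -29.0000 / 152.0000 = -0.191

-0.191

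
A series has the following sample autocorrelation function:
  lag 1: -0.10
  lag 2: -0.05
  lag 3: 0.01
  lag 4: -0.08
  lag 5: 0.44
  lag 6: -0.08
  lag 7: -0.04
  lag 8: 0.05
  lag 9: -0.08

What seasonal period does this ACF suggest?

The largest autocorrelation is r_5 = 0.44; the remaining lags stay at or below 0.05.
The dominant spike at lag 5 indicates a seasonal period of 5.

5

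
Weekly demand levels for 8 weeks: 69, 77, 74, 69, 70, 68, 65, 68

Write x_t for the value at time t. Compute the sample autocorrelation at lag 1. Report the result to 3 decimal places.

0.370

Mean x̄ = (69 + 77 + 74 + 69 + 70 + 68 + 65 + 68)/8 = 70.0000
Deviations from mean: -1.0000, 7.0000, 4.0000, -1.0000, 0.0000, -2.0000, -5.0000, -2.0000
Numerator Σ_{t=1}^{7}(x_t−x̄)(x_{t+1}−x̄) = 37.0000
Denominator Σ(x_t−x̄)² = 100.0000
r_1 = 37.0000 / 100.0000 = 0.370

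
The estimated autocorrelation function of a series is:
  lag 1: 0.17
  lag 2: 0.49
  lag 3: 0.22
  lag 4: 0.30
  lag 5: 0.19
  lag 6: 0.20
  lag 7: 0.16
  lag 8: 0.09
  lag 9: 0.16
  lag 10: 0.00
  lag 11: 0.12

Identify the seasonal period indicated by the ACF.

The largest autocorrelation is r_2 = 0.49, with a weaker echo at lag 4 (0.30); the remaining lags stay at or below 0.22.
The dominant spike at lag 2 indicates a seasonal period of 2.

2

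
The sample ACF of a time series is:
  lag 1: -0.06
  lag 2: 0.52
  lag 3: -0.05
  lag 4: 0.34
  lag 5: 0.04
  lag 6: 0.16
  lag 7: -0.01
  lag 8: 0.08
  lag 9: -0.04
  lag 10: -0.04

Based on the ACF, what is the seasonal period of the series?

2

The largest autocorrelation is r_2 = 0.52, with weaker echoes at lags 4 (0.34) and 6 (0.16); the remaining lags stay at or below 0.08.
The dominant spike at lag 2 indicates a seasonal period of 2.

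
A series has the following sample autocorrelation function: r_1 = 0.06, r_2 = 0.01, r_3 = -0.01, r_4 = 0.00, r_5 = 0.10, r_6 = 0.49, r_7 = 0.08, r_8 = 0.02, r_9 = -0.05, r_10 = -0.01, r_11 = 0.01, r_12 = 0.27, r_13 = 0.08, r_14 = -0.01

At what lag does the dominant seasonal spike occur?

The largest autocorrelation is r_6 = 0.49, with a weaker echo at lag 12 (0.27); the remaining lags stay at or below 0.10.
The dominant spike at lag 6 indicates a seasonal period of 6.

6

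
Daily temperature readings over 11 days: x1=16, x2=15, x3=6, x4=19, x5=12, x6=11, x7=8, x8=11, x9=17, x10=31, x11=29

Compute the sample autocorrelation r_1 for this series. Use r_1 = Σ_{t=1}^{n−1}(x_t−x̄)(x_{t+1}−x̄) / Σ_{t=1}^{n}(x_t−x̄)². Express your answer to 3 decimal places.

0.428

Mean x̄ = (16 + 15 + 6 + 19 + 12 + 11 + 8 + 11 + 17 + 31 + 29)/11 = 15.9091
Numerator Σ_{t=1}^{10}(x_t−x̄)(x_{t+1}−x̄) = 271.7190
Denominator Σ(x_t−x̄)² = 634.9091
r_1 = 271.7190 / 634.9091 = 0.428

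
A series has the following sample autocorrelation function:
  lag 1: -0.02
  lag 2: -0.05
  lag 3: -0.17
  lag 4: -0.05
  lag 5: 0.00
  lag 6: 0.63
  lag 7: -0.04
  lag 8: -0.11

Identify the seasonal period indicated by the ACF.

The largest autocorrelation is r_6 = 0.63; the remaining lags stay at or below 0.00.
The dominant spike at lag 6 indicates a seasonal period of 6.

6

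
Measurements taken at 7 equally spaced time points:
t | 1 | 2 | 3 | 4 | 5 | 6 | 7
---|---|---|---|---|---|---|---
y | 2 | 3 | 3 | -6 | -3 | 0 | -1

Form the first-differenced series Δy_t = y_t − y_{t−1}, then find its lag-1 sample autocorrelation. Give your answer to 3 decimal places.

First differences Δy: 1, 0, -9, 3, 3, -1
Mean of differences = -0.5000
Numerator Σ(Δy_t−Δȳ)(Δy_{t+1}−Δȳ) = -22.7500
Denominator Σ(Δy_t−Δȳ)² = 99.5000
r_1(Δy) = -22.7500 / 99.5000 = -0.229

-0.229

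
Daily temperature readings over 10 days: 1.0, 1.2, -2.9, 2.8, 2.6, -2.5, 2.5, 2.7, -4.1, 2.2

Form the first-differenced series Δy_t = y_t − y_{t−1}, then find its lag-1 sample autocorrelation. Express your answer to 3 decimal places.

First differences Δy: 0.2, -4.1, 5.7, -0.2, -5.1, 5.0, 0.2, -6.8, 6.3
Mean of differences = 0.1333
Numerator Σ(Δy_t−Δȳ)(Δy_{t+1}−Δȳ) = -92.3211
Denominator Σ(Δy_t−Δȳ)² = 186.2000
r_1(Δy) = -92.3211 / 186.2000 = -0.496

-0.496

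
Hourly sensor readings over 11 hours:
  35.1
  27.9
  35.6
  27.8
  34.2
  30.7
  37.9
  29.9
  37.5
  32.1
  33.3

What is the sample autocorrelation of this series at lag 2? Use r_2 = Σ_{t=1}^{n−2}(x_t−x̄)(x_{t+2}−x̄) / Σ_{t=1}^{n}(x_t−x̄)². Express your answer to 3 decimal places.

0.688

Mean x̄ = (35.1 + 27.9 + 35.6 + 27.8 + 34.2 + 30.7 + 37.9 + 29.9 + 37.5 + 32.1 + 33.3)/11 = 32.9091
Numerator Σ_{t=1}^{9}(x_t−x̄)(x_{t+2}−x̄) = 86.4798
Denominator Σ(x_t−x̄)² = 125.6291
r_2 = 86.4798 / 125.6291 = 0.688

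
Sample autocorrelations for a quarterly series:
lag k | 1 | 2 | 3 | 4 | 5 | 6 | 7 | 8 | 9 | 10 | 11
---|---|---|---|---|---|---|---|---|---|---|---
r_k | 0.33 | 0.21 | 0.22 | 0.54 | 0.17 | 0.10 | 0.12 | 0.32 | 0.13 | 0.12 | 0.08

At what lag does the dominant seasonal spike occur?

The largest autocorrelation is r_4 = 0.54; the remaining lags stay at or below 0.33. The elevated value at lag 1 (0.33), dropping to 0.21 at lag 2, reflects decaying short-term dependence rather than seasonality.
The dominant spike at lag 4 indicates a seasonal period of 4.

4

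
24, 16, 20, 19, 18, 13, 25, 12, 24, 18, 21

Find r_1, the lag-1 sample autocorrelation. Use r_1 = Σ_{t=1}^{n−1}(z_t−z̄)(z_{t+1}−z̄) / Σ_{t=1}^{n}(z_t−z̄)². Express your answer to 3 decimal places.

-0.703

Mean z̄ = (24 + 16 + 20 + 19 + 18 + 13 + 25 + 12 + 24 + 18 + 21)/11 = 19.0909
Numerator Σ_{t=1}^{10}(z_t−z̄)(z_{t+1}−z̄) = -131.4628
Denominator Σ(z_t−z̄)² = 186.9091
r_1 = -131.4628 / 186.9091 = -0.703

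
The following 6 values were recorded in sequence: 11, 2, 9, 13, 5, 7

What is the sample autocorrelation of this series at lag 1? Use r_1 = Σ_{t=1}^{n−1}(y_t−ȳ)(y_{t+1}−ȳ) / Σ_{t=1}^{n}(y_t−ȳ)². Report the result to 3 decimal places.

-0.390

Mean ȳ = (11 + 2 + 9 + 13 + 5 + 7)/6 = 7.8333
Numerator Σ_{t=1}^{5}(y_t−ȳ)(y_{t+1}−ȳ) = -31.5278
Denominator Σ(y_t−ȳ)² = 80.8333
r_1 = -31.5278 / 80.8333 = -0.390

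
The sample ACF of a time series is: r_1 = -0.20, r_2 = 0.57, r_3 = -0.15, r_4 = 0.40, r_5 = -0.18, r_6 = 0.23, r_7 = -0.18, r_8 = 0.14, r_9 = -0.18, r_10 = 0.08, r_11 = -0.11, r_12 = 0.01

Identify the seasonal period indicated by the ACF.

2

The largest autocorrelation is r_2 = 0.57, with weaker echoes at lags 4 (0.40) and 6 (0.23); the remaining lags stay at or below 0.14.
The dominant spike at lag 2 indicates a seasonal period of 2.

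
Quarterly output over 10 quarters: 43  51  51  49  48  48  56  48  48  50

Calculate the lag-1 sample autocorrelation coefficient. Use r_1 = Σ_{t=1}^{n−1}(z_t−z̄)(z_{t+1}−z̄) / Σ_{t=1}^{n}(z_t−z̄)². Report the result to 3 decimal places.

Mean z̄ = (43 + 51 + 51 + 49 + 48 + 48 + 56 + 48 + 48 + 50)/10 = 49.2000
Numerator Σ_{t=1}^{9}(z_t−z̄)(z_{t+1}−z̄) = -22.4400
Denominator Σ(z_t−z̄)² = 97.6000
r_1 = -22.4400 / 97.6000 = -0.230

-0.230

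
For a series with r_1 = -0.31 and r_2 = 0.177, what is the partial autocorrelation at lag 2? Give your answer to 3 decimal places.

φ_{22} = (r_2 − r_1²) / (1 − r_1²)
r_1² = (-0.31)² = 0.0961
Numerator = 0.177 − 0.0961 = 0.0809; denominator = 1 − 0.0961 = 0.9039
φ_{22} = 0.0809 / 0.9039 = 0.090

0.090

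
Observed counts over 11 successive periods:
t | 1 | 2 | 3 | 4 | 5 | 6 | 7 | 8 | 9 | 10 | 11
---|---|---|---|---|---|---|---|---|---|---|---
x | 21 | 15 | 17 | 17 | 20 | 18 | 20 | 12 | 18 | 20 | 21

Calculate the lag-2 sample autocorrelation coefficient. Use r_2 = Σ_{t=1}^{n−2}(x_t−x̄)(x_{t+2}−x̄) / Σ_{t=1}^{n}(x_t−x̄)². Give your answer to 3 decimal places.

-0.126

Mean x̄ = (21 + 15 + 17 + 17 + 20 + 18 + 20 + 12 + 18 + 20 + 21)/11 = 18.0909
Numerator Σ_{t=1}^{9}(x_t−x̄)(x_{t+2}−x̄) = -9.6529
Denominator Σ(x_t−x̄)² = 76.9091
r_2 = -9.6529 / 76.9091 = -0.126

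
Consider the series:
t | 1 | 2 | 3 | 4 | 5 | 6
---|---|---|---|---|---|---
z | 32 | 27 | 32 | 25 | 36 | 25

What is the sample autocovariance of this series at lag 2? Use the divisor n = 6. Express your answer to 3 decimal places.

Mean z̄ = (32 + 27 + 32 + 25 + 36 + 25)/6 = 29.5000
Σ_{t=1}^{4}(z_t−z̄)(z_{t+2}−z̄) = 54.0000
γ_2 = 54.0000 / 6 = 9.000

9.000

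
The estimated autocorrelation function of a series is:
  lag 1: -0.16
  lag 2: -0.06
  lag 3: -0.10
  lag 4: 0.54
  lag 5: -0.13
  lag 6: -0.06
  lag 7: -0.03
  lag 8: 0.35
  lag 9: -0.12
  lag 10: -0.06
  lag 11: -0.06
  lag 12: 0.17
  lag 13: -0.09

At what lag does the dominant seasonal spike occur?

The largest autocorrelation is r_4 = 0.54, with weaker echoes at lags 8 (0.35) and 12 (0.17); the remaining lags stay at or below -0.03.
The dominant spike at lag 4 indicates a seasonal period of 4.

4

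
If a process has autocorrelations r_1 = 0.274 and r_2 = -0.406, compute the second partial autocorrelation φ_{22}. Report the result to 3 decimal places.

-0.520

φ_{22} = (r_2 − r_1²) / (1 − r_1²)
r_1² = (0.274)² = 0.075076
Numerator = -0.406 − 0.0751 = -0.4811; denominator = 1 − 0.0751 = 0.9249
φ_{22} = -0.4811 / 0.9249 = -0.520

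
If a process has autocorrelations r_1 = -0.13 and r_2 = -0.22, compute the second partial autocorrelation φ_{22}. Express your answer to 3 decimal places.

-0.241

φ_{22} = (r_2 − r_1²) / (1 − r_1²)
r_1² = (-0.13)² = 0.0169
Numerator = -0.22 − 0.0169 = -0.2369; denominator = 1 − 0.0169 = 0.9831
φ_{22} = -0.2369 / 0.9831 = -0.241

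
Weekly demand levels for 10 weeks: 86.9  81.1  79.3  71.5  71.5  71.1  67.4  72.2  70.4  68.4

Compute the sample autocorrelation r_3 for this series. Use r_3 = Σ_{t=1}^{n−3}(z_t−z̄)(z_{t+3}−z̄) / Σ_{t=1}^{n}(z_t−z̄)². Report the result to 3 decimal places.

Mean z̄ = (86.9 + 81.1 + 79.3 + 71.5 + 71.5 + 71.1 + 67.4 + 72.2 + 70.4 + 68.4)/10 = 73.9800
Σ(z_t−z̄)(z_{t+3}−z̄) = (-32.0416) + (-17.6576) + (-15.3216) + (16.3184) + (4.4144) + (10.3104) + (36.7164) = 2.7388
Denominator Σ(z_t−z̄)² = 356.9360
r_3 = 2.7388 / 356.9360 = 0.008

0.008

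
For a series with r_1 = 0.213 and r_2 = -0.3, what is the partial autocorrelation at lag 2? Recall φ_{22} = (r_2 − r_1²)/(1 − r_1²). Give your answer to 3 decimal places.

-0.362

φ_{22} = (r_2 − r_1²) / (1 − r_1²)
r_1² = (0.213)² = 0.045369
Numerator = -0.3 − 0.0454 = -0.3454; denominator = 1 − 0.0454 = 0.9546
φ_{22} = -0.3454 / 0.9546 = -0.362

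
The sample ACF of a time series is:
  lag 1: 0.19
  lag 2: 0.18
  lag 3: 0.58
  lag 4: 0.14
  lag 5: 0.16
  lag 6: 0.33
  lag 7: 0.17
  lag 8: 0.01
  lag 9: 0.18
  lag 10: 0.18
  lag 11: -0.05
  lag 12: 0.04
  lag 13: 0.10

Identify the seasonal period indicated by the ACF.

The largest autocorrelation is r_3 = 0.58, with a weaker echo at lag 6 (0.33); the remaining lags stay at or below 0.19.
The dominant spike at lag 3 indicates a seasonal period of 3.

3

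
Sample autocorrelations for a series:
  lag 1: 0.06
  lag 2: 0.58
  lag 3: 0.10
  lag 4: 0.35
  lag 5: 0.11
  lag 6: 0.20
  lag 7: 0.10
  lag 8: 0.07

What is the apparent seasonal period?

2

The largest autocorrelation is r_2 = 0.58, with weaker echoes at lags 4 (0.35) and 6 (0.20); the remaining lags stay at or below 0.11.
The dominant spike at lag 2 indicates a seasonal period of 2.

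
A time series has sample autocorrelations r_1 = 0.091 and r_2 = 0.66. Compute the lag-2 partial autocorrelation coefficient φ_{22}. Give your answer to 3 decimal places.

0.657

φ_{22} = (r_2 − r_1²) / (1 − r_1²)
r_1² = (0.091)² = 0.008281
Numerator = 0.66 − 0.0083 = 0.6517; denominator = 1 − 0.0083 = 0.9917
φ_{22} = 0.6517 / 0.9917 = 0.657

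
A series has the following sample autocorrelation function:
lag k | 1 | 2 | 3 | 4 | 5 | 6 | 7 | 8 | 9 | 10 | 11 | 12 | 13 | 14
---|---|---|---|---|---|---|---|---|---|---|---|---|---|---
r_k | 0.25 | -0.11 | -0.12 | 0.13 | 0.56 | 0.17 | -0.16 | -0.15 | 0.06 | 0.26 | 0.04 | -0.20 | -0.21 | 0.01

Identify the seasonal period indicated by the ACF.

5

The largest autocorrelation is r_5 = 0.56, with a weaker echo at lag 10 (0.26); the remaining lags stay at or below 0.25.
The dominant spike at lag 5 indicates a seasonal period of 5.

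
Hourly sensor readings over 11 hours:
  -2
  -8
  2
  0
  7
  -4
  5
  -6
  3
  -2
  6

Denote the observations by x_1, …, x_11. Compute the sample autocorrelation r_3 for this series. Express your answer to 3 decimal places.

Mean x̄ = (-2 − 8 + 2 + 0 + 7 − 4 + 5 − 6 + 3 − 2 + 6)/11 = 0.0909
Numerator Σ_{t=1}^{8}(x_t−x̄)(x_{t+3}−x̄) = -164.2066
Denominator Σ(x_t−x̄)² = 246.9091
r_3 = -164.2066 / 246.9091 = -0.665

-0.665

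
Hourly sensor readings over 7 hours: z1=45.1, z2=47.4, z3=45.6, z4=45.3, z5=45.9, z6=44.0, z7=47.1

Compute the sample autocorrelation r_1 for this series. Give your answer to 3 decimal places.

-0.475

Mean z̄ = (45.1 + 47.4 + 45.6 + 45.3 + 45.9 + 44.0 + 47.1)/7 = 45.7714
Deviations from mean: -0.6714, 1.6286, -0.1714, -0.4714, 0.1286, -1.7714, 1.3286
Σ(z_t−z̄)(z_{t+1}−z̄) = (-1.0935) + (-0.2792) + (0.0808) + (-0.0606) + (-0.2278) + (-2.3535) = -3.9337
Denominator Σ(z_t−z̄)² = 8.2743
r_1 = -3.9337 / 8.2743 = -0.475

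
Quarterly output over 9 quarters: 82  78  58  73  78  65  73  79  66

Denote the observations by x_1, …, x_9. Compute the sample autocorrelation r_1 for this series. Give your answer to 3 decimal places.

Mean x̄ = (82 + 78 + 58 + 73 + 78 + 65 + 73 + 79 + 66)/9 = 72.4444
Numerator Σ_{t=1}^{8}(x_t−x̄)(x_{t+1}−x̄) = -116.1975
Denominator Σ(x_t−x̄)² = 502.2222
r_1 = -116.1975 / 502.2222 = -0.231

-0.231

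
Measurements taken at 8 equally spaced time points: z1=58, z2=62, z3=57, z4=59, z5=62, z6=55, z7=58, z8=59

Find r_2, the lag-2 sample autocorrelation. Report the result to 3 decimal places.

Mean z̄ = (58 + 62 + 57 + 59 + 62 + 55 + 58 + 59)/8 = 58.7500
Deviations from mean: -0.7500, 3.2500, -1.7500, 0.2500, 3.2500, -3.7500, -0.7500, 0.2500
Σ(z_t−z̄)(z_{t+2}−z̄) = (1.3125) + (0.8125) + (-5.6875) + (-0.9375) + (-2.4375) + (-0.9375) = -7.8750
Denominator Σ(z_t−z̄)² = 39.5000
r_2 = -7.8750 / 39.5000 = -0.199

-0.199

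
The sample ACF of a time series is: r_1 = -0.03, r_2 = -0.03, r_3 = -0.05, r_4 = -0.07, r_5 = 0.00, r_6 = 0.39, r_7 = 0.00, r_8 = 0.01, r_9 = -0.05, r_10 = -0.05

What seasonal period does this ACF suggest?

The largest autocorrelation is r_6 = 0.39; the remaining lags stay at or below 0.01.
The dominant spike at lag 6 indicates a seasonal period of 6.

6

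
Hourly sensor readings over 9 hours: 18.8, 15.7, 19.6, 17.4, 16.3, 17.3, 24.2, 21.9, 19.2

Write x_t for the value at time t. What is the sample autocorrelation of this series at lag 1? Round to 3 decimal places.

Mean x̄ = (18.8 + 15.7 + 19.6 + 17.4 + 16.3 + 17.3 + 24.2 + 21.9 + 19.2)/9 = 18.9333
Numerator Σ_{t=1}^{8}(x_t−x̄)(x_{t+1}−x̄) = 13.4056
Denominator Σ(x_t−x̄)² = 59.4800
r_1 = 13.4056 / 59.4800 = 0.225

0.225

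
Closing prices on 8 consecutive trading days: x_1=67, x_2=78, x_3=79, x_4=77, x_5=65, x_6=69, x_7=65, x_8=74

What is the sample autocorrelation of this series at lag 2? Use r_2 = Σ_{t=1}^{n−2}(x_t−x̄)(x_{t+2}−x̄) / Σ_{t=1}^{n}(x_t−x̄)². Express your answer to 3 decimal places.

Mean x̄ = (67 + 78 + 79 + 77 + 65 + 69 + 65 + 74)/8 = 71.7500
Deviations from mean: -4.7500, 6.2500, 7.2500, 5.2500, -6.7500, -2.7500, -6.7500, 2.2500
Σ(x_t−x̄)(x_{t+2}−x̄) = (-34.4375) + (32.8125) + (-48.9375) + (-14.4375) + (45.5625) + (-6.1875) = -25.6250
Denominator Σ(x_t−x̄)² = 245.5000
r_2 = -25.6250 / 245.5000 = -0.104

-0.104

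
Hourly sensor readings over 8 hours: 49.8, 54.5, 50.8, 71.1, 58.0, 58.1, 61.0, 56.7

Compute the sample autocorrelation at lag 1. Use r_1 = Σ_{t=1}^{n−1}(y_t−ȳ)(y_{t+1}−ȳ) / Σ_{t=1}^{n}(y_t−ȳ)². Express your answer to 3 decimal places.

Mean ȳ = (49.8 + 54.5 + 50.8 + 71.1 + 58.0 + 58.1 + 61.0 + 56.7)/8 = 57.5000
Deviations from mean: -7.7000, -3.0000, -6.7000, 13.6000, 0.5000, 0.6000, 3.5000, -0.8000
Σ(y_t−ȳ)(y_{t+1}−ȳ) = (23.1000) + (20.1000) + (-91.1200) + (6.8000) + (0.3000) + (2.1000) + (-2.8000) = -41.5200
Denominator Σ(y_t−ȳ)² = 311.6400
r_1 = -41.5200 / 311.6400 = -0.133

-0.133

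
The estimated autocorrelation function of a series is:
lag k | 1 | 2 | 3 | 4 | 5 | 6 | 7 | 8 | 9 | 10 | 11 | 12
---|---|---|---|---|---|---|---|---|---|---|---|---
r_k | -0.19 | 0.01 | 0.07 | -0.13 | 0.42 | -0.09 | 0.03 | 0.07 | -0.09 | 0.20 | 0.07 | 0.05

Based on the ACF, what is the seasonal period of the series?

The largest autocorrelation is r_5 = 0.42, with a weaker echo at lag 10 (0.20); the remaining lags stay at or below 0.07.
The dominant spike at lag 5 indicates a seasonal period of 5.

5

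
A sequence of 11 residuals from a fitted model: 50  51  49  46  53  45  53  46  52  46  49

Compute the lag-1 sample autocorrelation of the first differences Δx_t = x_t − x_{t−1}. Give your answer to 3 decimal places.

-0.902

First differences Δx: 1, -2, -3, 7, -8, 8, -7, 6, -6, 3
Mean of differences = -0.1000
Numerator Σ(Δx_t−Δx̄)(Δx_{t+1}−Δx̄) = -289.5100
Denominator Σ(Δx_t−Δx̄)² = 320.9000
r_1(Δx) = -289.5100 / 320.9000 = -0.902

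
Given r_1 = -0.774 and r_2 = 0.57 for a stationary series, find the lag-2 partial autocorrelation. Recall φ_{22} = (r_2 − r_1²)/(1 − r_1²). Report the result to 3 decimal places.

φ_{22} = (r_2 − r_1²) / (1 − r_1²)
r_1² = (-0.774)² = 0.599076
Numerator = 0.57 − 0.5991 = -0.0291; denominator = 1 − 0.5991 = 0.4009
φ_{22} = -0.0291 / 0.4009 = -0.073

-0.073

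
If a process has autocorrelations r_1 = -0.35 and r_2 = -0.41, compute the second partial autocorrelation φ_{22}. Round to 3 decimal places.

-0.607

φ_{22} = (r_2 − r_1²) / (1 − r_1²)
r_1² = (-0.35)² = 0.1225
Numerator = -0.41 − 0.1225 = -0.5325; denominator = 1 − 0.1225 = 0.8775
φ_{22} = -0.5325 / 0.8775 = -0.607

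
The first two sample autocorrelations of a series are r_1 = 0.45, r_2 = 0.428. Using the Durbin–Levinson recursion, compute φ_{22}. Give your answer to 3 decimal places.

φ_{22} = (r_2 − r_1²) / (1 − r_1²)
r_1² = (0.45)² = 0.2025
Numerator = 0.428 − 0.2025 = 0.2255; denominator = 1 − 0.2025 = 0.7975
φ_{22} = 0.2255 / 0.7975 = 0.283

0.283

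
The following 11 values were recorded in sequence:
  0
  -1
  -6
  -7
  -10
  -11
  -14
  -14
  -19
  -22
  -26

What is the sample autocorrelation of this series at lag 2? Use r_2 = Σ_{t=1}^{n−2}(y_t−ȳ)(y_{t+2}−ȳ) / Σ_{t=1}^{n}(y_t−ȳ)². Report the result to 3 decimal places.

0.394

Mean ȳ = (0 − 1 − 6 − 7 − 10 − 11 − 14 − 14 − 19 − 22 − 26)/11 = -11.8182
Numerator Σ_{t=1}^{9}(y_t−ȳ)(y_{t+2}−ȳ) = 269.3884
Denominator Σ(y_t−ȳ)² = 683.6364
r_2 = 269.3884 / 683.6364 = 0.394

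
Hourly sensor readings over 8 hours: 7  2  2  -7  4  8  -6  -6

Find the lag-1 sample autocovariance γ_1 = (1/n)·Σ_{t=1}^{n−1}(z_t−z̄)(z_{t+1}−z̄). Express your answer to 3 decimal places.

Mean z̄ = (7 + 2 + 2 − 7 + 4 + 8 − 6 − 6)/8 = 0.5000
Σ_{t=1}^{7}(z_t−z̄)(z_{t+1}−z̄) = -5.7500
γ_1 = -5.7500 / 8 = -0.719

-0.719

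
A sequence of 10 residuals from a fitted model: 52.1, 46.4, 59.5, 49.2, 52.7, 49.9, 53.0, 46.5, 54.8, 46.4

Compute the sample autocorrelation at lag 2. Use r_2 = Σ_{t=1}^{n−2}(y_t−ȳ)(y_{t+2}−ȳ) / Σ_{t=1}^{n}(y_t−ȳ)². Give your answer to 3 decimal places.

0.436

Mean ȳ = (52.1 + 46.4 + 59.5 + 49.2 + 52.7 + 49.9 + 53.0 + 46.5 + 54.8 + 46.4)/10 = 51.0500
Numerator Σ_{t=1}^{8}(y_t−ȳ)(y_{t+2}−ȳ) = 70.4650
Denominator Σ(y_t−ȳ)² = 161.7850
r_2 = 70.4650 / 161.7850 = 0.436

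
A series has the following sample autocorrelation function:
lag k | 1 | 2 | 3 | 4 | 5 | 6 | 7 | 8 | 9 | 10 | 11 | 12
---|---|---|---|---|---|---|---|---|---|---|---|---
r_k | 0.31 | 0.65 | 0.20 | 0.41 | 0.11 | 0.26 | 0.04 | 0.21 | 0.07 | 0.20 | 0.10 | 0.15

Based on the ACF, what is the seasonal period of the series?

The largest autocorrelation is r_2 = 0.65, with a weaker echo at lag 4 (0.41); the remaining lags stay at or below 0.31.
The dominant spike at lag 2 indicates a seasonal period of 2.

2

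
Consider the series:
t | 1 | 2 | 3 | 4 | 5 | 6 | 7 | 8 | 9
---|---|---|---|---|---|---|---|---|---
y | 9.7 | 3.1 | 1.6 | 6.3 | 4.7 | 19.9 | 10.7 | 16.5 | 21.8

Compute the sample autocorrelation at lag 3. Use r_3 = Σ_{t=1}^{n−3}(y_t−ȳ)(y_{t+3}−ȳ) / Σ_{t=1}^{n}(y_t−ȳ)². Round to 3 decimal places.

Mean ȳ = (9.7 + 3.1 + 1.6 + 6.3 + 4.7 + 19.9 + 10.7 + 16.5 + 21.8)/9 = 10.4778
Numerator Σ_{t=1}^{6}(y_t−ȳ)(y_{t+3}−ȳ) = 33.1852
Denominator Σ(y_t−ȳ)² = 437.9756
r_3 = 33.1852 / 437.9756 = 0.076

0.076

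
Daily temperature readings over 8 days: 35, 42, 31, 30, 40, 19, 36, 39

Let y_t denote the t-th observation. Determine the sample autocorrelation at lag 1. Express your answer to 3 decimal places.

-0.363

Mean ȳ = (35 + 42 + 31 + 30 + 40 + 19 + 36 + 39)/8 = 34.0000
Deviations from mean: 1.0000, 8.0000, -3.0000, -4.0000, 6.0000, -15.0000, 2.0000, 5.0000
Σ(y_t−ȳ)(y_{t+1}−ȳ) = (8.0000) + (-24.0000) + (12.0000) + (-24.0000) + (-90.0000) + (-30.0000) + (10.0000) = -138.0000
Denominator Σ(y_t−ȳ)² = 380.0000
r_1 = -138.0000 / 380.0000 = -0.363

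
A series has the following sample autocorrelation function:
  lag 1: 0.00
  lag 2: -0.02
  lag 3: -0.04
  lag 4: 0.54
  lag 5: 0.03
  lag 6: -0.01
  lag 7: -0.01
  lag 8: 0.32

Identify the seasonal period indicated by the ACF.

The largest autocorrelation is r_4 = 0.54, with a weaker echo at lag 8 (0.32); the remaining lags stay at or below 0.03.
The dominant spike at lag 4 indicates a seasonal period of 4.

4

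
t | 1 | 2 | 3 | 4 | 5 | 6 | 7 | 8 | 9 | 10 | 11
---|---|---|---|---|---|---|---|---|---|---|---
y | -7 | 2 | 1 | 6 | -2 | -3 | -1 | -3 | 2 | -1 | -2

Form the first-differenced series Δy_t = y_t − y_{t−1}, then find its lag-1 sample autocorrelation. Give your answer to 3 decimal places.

-0.342

First differences Δy: 9, -1, 5, -8, -1, 2, -2, 5, -3, -1
Mean of differences = 0.5000
Numerator Σ(Δy_t−Δȳ)(Δy_{t+1}−Δȳ) = -72.7500
Denominator Σ(Δy_t−Δȳ)² = 212.5000
r_1(Δy) = -72.7500 / 212.5000 = -0.342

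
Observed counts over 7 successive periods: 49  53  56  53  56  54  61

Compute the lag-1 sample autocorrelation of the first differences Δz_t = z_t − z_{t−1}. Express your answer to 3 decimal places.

-0.444

First differences Δz: 4, 3, -3, 3, -2, 7
Mean of differences = 2.0000
Numerator Σ(Δz_t−Δz̄)(Δz_{t+1}−Δz̄) = -32.0000
Denominator Σ(Δz_t−Δz̄)² = 72.0000
r_1(Δz) = -32.0000 / 72.0000 = -0.444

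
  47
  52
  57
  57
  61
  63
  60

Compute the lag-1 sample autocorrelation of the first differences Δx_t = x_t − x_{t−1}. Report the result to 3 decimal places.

-0.030

First differences Δx: 5, 5, 0, 4, 2, -3
Mean of differences = 2.1667
Numerator Σ(Δx_t−Δx̄)(Δx_{t+1}−Δx̄) = -1.5278
Denominator Σ(Δx_t−Δx̄)² = 50.8333
r_1(Δx) = -1.5278 / 50.8333 = -0.030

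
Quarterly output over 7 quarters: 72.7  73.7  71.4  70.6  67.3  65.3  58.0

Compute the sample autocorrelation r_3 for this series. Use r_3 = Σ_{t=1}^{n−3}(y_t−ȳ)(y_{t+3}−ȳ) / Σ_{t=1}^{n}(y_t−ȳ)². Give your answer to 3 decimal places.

Mean ȳ = (72.7 + 73.7 + 71.4 + 70.6 + 67.3 + 65.3 + 58.0)/7 = 68.4286
Deviations from mean: 4.2714, 5.2714, 2.9714, 2.1714, -1.1286, -3.1286, -10.4286
Numerator Σ_{t=1}^{4}(y_t−ȳ)(y_{t+3}−ȳ) = -28.6153
Denominator Σ(y_t−ȳ)² = 179.3943
r_3 = -28.6153 / 179.3943 = -0.160

-0.160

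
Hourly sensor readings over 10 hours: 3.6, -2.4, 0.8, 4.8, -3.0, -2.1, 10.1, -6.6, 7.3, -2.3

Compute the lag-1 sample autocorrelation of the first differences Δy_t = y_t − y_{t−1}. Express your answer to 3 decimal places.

First differences Δy: -6.0, 3.2, 4.0, -7.8, 0.9, 12.2, -16.7, 13.9, -9.6
Mean of differences = -0.6556
Numerator Σ(Δy_t−Δȳ)(Δy_{t+1}−Δȳ) = -597.0209
Denominator Σ(Δy_t−Δȳ)² = 833.1222
r_1(Δy) = -597.0209 / 833.1222 = -0.717

-0.717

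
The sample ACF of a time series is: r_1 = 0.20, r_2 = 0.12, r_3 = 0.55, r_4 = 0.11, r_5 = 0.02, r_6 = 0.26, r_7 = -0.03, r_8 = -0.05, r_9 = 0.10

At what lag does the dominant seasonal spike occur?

3

The largest autocorrelation is r_3 = 0.55, with a weaker echo at lag 6 (0.26); the remaining lags stay at or below 0.20. The elevated value at lag 1 (0.20), dropping to 0.12 at lag 2, reflects decaying short-term dependence rather than seasonality.
The dominant spike at lag 3 indicates a seasonal period of 3.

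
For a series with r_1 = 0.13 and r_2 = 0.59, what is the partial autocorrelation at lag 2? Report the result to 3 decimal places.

0.583

φ_{22} = (r_2 − r_1²) / (1 − r_1²)
r_1² = (0.13)² = 0.0169
Numerator = 0.59 − 0.0169 = 0.5731; denominator = 1 − 0.0169 = 0.9831
φ_{22} = 0.5731 / 0.9831 = 0.583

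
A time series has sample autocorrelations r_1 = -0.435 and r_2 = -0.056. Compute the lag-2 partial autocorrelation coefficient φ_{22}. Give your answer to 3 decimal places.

-0.302

φ_{22} = (r_2 − r_1²) / (1 − r_1²)
r_1² = (-0.435)² = 0.189225
Numerator = -0.056 − 0.1892 = -0.2452; denominator = 1 − 0.1892 = 0.8108
φ_{22} = -0.2452 / 0.8108 = -0.302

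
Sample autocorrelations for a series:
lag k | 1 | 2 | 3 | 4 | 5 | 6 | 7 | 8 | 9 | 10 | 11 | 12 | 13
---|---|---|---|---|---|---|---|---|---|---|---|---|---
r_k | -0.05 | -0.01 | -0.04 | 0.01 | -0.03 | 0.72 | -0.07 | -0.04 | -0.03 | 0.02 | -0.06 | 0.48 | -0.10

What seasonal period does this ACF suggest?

The largest autocorrelation is r_6 = 0.72, with a weaker echo at lag 12 (0.48); the remaining lags stay at or below 0.02.
The dominant spike at lag 6 indicates a seasonal period of 6.

6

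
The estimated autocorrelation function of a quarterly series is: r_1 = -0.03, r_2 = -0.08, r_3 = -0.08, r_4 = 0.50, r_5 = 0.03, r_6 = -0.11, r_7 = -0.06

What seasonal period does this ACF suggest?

4

The largest autocorrelation is r_4 = 0.50; the remaining lags stay at or below 0.03.
The dominant spike at lag 4 indicates a seasonal period of 4.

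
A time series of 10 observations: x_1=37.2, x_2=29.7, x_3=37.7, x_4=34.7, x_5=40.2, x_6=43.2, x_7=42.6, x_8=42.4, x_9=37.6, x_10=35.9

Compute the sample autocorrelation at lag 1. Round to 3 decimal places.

0.362

Mean x̄ = (37.2 + 29.7 + 37.7 + 34.7 + 40.2 + 43.2 + 42.6 + 42.4 + 37.6 + 35.9)/10 = 38.1200
Numerator Σ_{t=1}^{9}(x_t−x̄)(x_{t+1}−x̄) = 57.0336
Denominator Σ(x_t−x̄)² = 157.3360
r_1 = 57.0336 / 157.3360 = 0.362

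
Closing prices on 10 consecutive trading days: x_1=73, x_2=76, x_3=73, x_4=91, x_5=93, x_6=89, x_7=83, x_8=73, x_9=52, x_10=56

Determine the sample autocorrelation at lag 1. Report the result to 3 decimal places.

Mean x̄ = (73 + 76 + 73 + 91 + 93 + 89 + 83 + 73 + 52 + 56)/10 = 75.9000
Numerator Σ_{t=1}^{9}(x_t−x̄)(x_{t+1}−x̄) = 1055.1900
Denominator Σ(x_t−x̄)² = 1734.9000
r_1 = 1055.1900 / 1734.9000 = 0.608

0.608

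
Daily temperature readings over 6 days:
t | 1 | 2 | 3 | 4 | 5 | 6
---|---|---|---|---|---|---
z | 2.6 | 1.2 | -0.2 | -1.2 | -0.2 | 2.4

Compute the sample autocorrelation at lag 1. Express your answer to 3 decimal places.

0.217

Mean z̄ = (2.6 + 1.2 − 0.2 − 1.2 − 0.2 + 2.4)/6 = 0.7667
Σ(z_t−z̄)(z_{t+1}−z̄) = (0.7944) + (-0.4189) + (1.9011) + (1.9011) + (-1.5789) = 2.5989
Denominator Σ(z_t−z̄)² = 11.9533
r_1 = 2.5989 / 11.9533 = 0.217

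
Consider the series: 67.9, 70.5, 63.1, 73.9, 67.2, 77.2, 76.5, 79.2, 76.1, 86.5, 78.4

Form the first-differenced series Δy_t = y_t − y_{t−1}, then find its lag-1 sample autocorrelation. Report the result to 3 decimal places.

First differences Δy: 2.6, -7.4, 10.8, -6.7, 10.0, -0.7, 2.7, -3.1, 10.4, -8.1
Mean of differences = 1.0500
Numerator Σ(Δy_t−Δȳ)(Δy_{t+1}−Δȳ) = -390.1625
Denominator Σ(Δy_t−Δȳ)² = 503.1850
r_1(Δy) = -390.1625 / 503.1850 = -0.775

-0.775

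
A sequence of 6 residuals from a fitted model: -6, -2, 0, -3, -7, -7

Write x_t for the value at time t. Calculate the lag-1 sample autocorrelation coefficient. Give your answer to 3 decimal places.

Mean x̄ = (-6 − 2 + 0 − 3 − 7 − 7)/6 = -4.1667
Numerator Σ_{t=1}^{5}(x_t−x̄)(x_{t+1}−x̄) = 14.6389
Denominator Σ(x_t−x̄)² = 42.8333
r_1 = 14.6389 / 42.8333 = 0.342

0.342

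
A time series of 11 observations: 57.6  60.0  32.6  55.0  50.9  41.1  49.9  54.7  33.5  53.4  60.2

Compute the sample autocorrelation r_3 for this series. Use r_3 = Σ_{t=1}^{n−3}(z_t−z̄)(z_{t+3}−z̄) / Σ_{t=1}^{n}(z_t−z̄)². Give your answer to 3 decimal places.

0.410

Mean z̄ = (57.6 + 60.0 + 32.6 + 55.0 + 50.9 + 41.1 + 49.9 + 54.7 + 33.5 + 53.4 + 60.2)/11 = 49.9000
Numerator Σ_{t=1}^{8}(z_t−z̄)(z_{t+3}−z̄) = 400.1700
Denominator Σ(z_t−z̄)² = 975.3800
r_3 = 400.1700 / 975.3800 = 0.410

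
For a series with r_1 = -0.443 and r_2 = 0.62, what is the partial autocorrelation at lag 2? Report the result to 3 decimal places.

φ_{22} = (r_2 − r_1²) / (1 − r_1²)
r_1² = (-0.443)² = 0.196249
Numerator = 0.62 − 0.1962 = 0.4238; denominator = 1 − 0.1962 = 0.8038
φ_{22} = 0.4238 / 0.8038 = 0.527

0.527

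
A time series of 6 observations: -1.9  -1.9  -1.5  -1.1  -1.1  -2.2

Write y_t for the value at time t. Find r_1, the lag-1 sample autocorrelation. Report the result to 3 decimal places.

0.070

Mean ȳ = (-1.9 − 1.9 − 1.5 − 1.1 − 1.1 − 2.2)/6 = -1.6167
Deviations from mean: -0.2833, -0.2833, 0.1167, 0.5167, 0.5167, -0.5833
Σ(y_t−ȳ)(y_{t+1}−ȳ) = (0.0803) + (-0.0331) + (0.0603) + (0.2669) + (-0.3014) = 0.0731
Denominator Σ(y_t−ȳ)² = 1.0483
r_1 = 0.0731 / 1.0483 = 0.070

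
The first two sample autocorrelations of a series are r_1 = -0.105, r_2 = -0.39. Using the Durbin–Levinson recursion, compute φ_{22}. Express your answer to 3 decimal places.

-0.405

φ_{22} = (r_2 − r_1²) / (1 − r_1²)
r_1² = (-0.105)² = 0.011025
Numerator = -0.39 − 0.0110 = -0.4010; denominator = 1 − 0.0110 = 0.9890
φ_{22} = -0.4010 / 0.9890 = -0.405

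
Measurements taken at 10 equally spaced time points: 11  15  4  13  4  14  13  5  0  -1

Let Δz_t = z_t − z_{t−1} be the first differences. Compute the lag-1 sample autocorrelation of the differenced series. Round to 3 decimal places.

First differences Δz: 4, -11, 9, -9, 10, -1, -8, -5, -1
Mean of differences = -1.3333
Numerator Σ(Δz_t−Δz̄)(Δz_{t+1}−Δz̄) = -292.7778
Denominator Σ(Δz_t−Δz̄)² = 474.0000
r_1(Δz) = -292.7778 / 474.0000 = -0.618

-0.618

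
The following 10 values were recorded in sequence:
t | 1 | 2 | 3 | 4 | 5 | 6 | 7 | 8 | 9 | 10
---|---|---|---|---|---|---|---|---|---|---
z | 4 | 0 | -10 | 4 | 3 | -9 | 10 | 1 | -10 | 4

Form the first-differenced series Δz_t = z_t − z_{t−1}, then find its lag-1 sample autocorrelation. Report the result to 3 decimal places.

-0.457

First differences Δz: -4, -10, 14, -1, -12, 19, -9, -11, 14
Mean of differences = 0.0000
Numerator Σ(Δz_t−Δz̄)(Δz_{t+1}−Δz̄) = -556.0000
Denominator Σ(Δz_t−Δz̄)² = 1216.0000
r_1(Δz) = -556.0000 / 1216.0000 = -0.457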